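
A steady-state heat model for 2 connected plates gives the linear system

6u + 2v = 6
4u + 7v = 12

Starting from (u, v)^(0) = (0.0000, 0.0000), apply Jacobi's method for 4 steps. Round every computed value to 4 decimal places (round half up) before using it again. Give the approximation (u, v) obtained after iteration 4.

(0.5102, 1.3606)

Iteration 1:
  u = (6 - (2)·0.0000) / (6) = 1.0000
  v = (12 - (4)·0.0000) / (7) = 1.7143
Iteration 2:
  u = (6 - (2)·1.7143) / (6) = 0.4286
  v = (12 - (4)·1.0000) / (7) = 1.1429
Iteration 3:
  u = (6 - (2)·1.1429) / (6) = 0.6190
  v = (12 - (4)·0.4286) / (7) = 1.4694
Iteration 4:
  u = (6 - (2)·1.4694) / (6) = 0.5102
  v = (12 - (4)·0.6190) / (7) = 1.3606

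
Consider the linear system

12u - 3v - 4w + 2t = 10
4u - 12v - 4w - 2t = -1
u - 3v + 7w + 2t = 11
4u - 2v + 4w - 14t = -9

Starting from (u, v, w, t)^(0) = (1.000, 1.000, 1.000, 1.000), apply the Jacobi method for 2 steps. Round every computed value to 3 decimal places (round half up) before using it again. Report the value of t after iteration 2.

1.461

Iteration 1:
  u = (10 - (-3)·1.000 - (-4)·1.000 - (2)·1.000) / (12) = 1.250
  v = (-1 - (4)·1.000 - (-4)·1.000 - (-2)·1.000) / (-12) = -0.083
  w = (11 - (1)·1.000 - (-3)·1.000 - (2)·1.000) / (7) = 1.571
  t = (-9 - (4)·1.000 - (-2)·1.000 - (4)·1.000) / (-14) = 1.071
Iteration 2:
  u = (10 - (-3)·-0.083 - (-4)·1.571 - (2)·1.071) / (12) = 1.158
  v = (-1 - (4)·1.250 - (-4)·1.571 - (-2)·1.071) / (-12) = -0.202
  w = (11 - (1)·1.250 - (-3)·-0.083 - (2)·1.071) / (7) = 1.051
  t = (-9 - (4)·1.250 - (-2)·-0.083 - (4)·1.571) / (-14) = 1.461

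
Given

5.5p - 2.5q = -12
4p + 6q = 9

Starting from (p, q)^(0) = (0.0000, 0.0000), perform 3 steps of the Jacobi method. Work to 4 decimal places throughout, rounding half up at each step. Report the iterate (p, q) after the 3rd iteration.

Iteration 1:
  p = (-12 - (-2.5)·0.0000) / (5.5) = -2.1818
  q = (9 - (4)·0.0000) / (6) = 1.5000
Iteration 2:
  p = (-12 - (-2.5)·1.5000) / (5.5) = -1.5000
  q = (9 - (4)·-2.1818) / (6) = 2.9545
Iteration 3:
  p = (-12 - (-2.5)·2.9545) / (5.5) = -0.8389
  q = (9 - (4)·-1.5000) / (6) = 2.5000

(-0.8389, 2.5000)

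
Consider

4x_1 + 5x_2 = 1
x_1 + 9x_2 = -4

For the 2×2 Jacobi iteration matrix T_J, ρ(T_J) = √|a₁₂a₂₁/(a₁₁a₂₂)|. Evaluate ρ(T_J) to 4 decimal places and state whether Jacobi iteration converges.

a₁₂a₂₁/(a₁₁a₂₂) = (5)·(1) / ((4)·(9)) = 0.138889
ρ = √|0.138889| = √0.138889 = 0.3727
ρ < 1, so Jacobi converges

0.3727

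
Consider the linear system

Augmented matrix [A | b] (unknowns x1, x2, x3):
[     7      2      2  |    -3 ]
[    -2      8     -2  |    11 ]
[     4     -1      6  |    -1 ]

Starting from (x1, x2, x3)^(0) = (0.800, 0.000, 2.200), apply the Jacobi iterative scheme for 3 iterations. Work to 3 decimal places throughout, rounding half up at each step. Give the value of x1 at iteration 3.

-0.951

Iteration 1:
  x1 = (-3 - (2)·0.000 - (2)·2.200) / (7) = -1.057
  x2 = (11 - (-2)·0.800 - (-2)·2.200) / (8) = 2.125
  x3 = (-1 - (4)·0.800 - (-1)·0.000) / (6) = -0.700
Iteration 2:
  x1 = (-3 - (2)·2.125 - (2)·-0.700) / (7) = -0.836
  x2 = (11 - (-2)·-1.057 - (-2)·-0.700) / (8) = 0.936
  x3 = (-1 - (4)·-1.057 - (-1)·2.125) / (6) = 0.892
Iteration 3:
  x1 = (-3 - (2)·0.936 - (2)·0.892) / (7) = -0.951
  x2 = (11 - (-2)·-0.836 - (-2)·0.892) / (8) = 1.389
  x3 = (-1 - (4)·-0.836 - (-1)·0.936) / (6) = 0.547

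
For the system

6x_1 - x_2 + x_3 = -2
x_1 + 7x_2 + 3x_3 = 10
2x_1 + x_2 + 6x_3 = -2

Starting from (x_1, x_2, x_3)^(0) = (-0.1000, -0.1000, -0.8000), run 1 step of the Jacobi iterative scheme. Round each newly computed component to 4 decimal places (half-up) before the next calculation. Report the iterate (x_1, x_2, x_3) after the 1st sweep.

Iteration 1:
  x_1 = (-2 - (-1)·-0.1000 - (1)·-0.8000) / (6) = -0.2167
  x_2 = (10 - (1)·-0.1000 - (3)·-0.8000) / (7) = 1.7857
  x_3 = (-2 - (2)·-0.1000 - (1)·-0.1000) / (6) = -0.2833

(-0.2167, 1.7857, -0.2833)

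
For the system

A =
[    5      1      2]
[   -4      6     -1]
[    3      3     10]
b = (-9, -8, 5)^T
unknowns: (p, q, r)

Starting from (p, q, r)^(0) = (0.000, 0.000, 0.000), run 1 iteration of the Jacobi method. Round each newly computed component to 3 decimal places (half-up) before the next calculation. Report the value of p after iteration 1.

Iteration 1:
  p = (-9 - (1)·0.000 - (2)·0.000) / (5) = -1.800
  q = (-8 - (-4)·0.000 - (-1)·0.000) / (6) = -1.333
  r = (5 - (3)·0.000 - (3)·0.000) / (10) = 0.500

-1.800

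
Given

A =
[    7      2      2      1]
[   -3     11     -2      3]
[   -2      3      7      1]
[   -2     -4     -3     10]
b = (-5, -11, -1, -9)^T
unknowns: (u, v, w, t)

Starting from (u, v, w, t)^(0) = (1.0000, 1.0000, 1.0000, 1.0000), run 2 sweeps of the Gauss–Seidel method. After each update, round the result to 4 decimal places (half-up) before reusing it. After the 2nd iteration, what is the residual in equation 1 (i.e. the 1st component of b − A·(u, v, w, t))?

Iteration 1:
  u = (-5 - (2)·1.0000 - (2)·1.0000 - (1)·1.0000) / (7) = -1.4286
  v = (-11 - (-3)·-1.4286 - (-2)·1.0000 - (3)·1.0000) / (11) = -1.4805
  w = (-1 - (-2)·-1.4286 - (3)·-1.4805 - (1)·1.0000) / (7) = -0.0594
  t = (-9 - (-2)·-1.4286 - (-4)·-1.4805 - (-3)·-0.0594) / (10) = -1.7957
Iteration 2:
  u = (-5 - (2)·-1.4805 - (2)·-0.0594 - (1)·-1.7957) / (7) = -0.0178
  v = (-11 - (-3)·-0.0178 - (-2)·-0.0594 - (3)·-1.7957) / (11) = -0.5259
  w = (-1 - (-2)·-0.0178 - (3)·-0.5259 - (1)·-1.7957) / (7) = 0.3340
  t = (-9 - (-2)·-0.0178 - (-4)·-0.5259 - (-3)·0.3340) / (10) = -1.0137
Residual b − A·x = (-3.4779, -1.5594, -0.7822, -0.0002)

-3.4779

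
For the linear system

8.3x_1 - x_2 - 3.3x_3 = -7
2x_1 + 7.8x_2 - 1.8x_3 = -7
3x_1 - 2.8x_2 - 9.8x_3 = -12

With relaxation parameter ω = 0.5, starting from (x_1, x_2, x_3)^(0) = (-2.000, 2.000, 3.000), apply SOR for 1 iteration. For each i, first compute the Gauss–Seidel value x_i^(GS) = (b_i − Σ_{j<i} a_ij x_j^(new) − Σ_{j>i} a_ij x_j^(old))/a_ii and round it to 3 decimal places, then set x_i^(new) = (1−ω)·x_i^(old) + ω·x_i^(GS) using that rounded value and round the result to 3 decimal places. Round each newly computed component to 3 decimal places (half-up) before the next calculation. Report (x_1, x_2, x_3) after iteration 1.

(-0.705, 0.988, 1.863)

Iteration 1:
  x_1: GS value = (-7 - (-1)·2.000 - (-3.3)·3.000) / (8.3) = 0.590;  x_1 ← (1−ω)·-2.000 + ω·0.590 = -0.705
  x_2: GS value = (-7 - (2)·-0.705 - (-1.8)·3.000) / (7.8) = -0.024;  x_2 ← (1−ω)·2.000 + ω·-0.024 = 0.988
  x_3: GS value = (-12 - (3)·-0.705 - (-2.8)·0.988) / (-9.8) = 0.726;  x_3 ← (1−ω)·3.000 + ω·0.726 = 1.863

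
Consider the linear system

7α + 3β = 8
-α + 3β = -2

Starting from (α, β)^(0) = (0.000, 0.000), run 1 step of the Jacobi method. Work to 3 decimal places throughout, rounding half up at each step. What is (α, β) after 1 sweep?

(1.143, -0.667)

Iteration 1:
  α = (8 - (3)·0.000) / (7) = 1.143
  β = (-2 - (-1)·0.000) / (3) = -0.667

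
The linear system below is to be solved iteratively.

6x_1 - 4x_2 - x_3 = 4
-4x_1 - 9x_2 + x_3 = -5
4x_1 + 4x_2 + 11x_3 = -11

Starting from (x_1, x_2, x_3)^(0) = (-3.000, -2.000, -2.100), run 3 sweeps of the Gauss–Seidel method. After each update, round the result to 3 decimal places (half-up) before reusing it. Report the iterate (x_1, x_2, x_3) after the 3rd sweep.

Iteration 1:
  x_1 = (4 - (-4)·-2.000 - (-1)·-2.100) / (6) = -1.017
  x_2 = (-5 - (-4)·-1.017 - (1)·-2.100) / (-9) = 0.774
  x_3 = (-11 - (4)·-1.017 - (4)·0.774) / (11) = -0.912
Iteration 2:
  x_1 = (4 - (-4)·0.774 - (-1)·-0.912) / (6) = 1.031
  x_2 = (-5 - (-4)·1.031 - (1)·-0.912) / (-9) = -0.004
  x_3 = (-11 - (4)·1.031 - (4)·-0.004) / (11) = -1.373
Iteration 3:
  x_1 = (4 - (-4)·-0.004 - (-1)·-1.373) / (6) = 0.435
  x_2 = (-5 - (-4)·0.435 - (1)·-1.373) / (-9) = 0.210
  x_3 = (-11 - (4)·0.435 - (4)·0.210) / (11) = -1.235

(0.435, 0.210, -1.235)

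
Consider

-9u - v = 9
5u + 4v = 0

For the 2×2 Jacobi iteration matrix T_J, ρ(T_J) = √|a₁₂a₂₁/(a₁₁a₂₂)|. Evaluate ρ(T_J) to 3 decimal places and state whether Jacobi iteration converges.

0.373

a₁₂a₂₁/(a₁₁a₂₂) = (-1)·(5) / ((-9)·(4)) = 0.138889
ρ = √|0.138889| = √0.138889 = 0.373
ρ < 1, so Jacobi converges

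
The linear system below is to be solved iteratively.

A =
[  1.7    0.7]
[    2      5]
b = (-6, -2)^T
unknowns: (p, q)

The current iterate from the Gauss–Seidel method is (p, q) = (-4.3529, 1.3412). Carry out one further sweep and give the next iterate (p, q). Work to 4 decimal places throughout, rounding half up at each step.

One sweep:
  p = (-6 - (0.7)·1.3412) / (1.7) = -4.0817
  q = (-2 - (2)·-4.0817) / (5) = 1.2327

(-4.0817, 1.2327)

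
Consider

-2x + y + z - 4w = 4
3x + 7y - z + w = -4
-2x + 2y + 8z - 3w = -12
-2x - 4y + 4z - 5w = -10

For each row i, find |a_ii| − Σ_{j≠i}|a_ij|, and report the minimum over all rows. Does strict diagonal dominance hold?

-5

row 1: |-2| − (1+1+4) = -4
row 2: |7| − (3+1+1) = 2
row 3: |8| − (2+2+3) = 1
row 4: |-5| − (2+4+4) = -5
minimum over rows = -5 → not strictly diagonally dominant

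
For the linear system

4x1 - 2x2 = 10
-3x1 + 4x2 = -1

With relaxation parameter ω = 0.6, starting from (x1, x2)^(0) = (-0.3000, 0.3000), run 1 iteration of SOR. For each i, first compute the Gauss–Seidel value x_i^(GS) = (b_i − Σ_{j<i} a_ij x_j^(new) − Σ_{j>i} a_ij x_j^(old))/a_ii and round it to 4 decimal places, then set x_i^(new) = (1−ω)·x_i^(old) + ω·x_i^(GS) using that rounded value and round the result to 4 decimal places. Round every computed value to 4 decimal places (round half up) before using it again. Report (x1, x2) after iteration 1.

(1.4700, 0.6315)

Iteration 1:
  x1: GS value = (10 - (-2)·0.3000) / (4) = 2.6500;  x1 ← (1−ω)·-0.3000 + ω·2.6500 = 1.4700
  x2: GS value = (-1 - (-3)·1.4700) / (4) = 0.8525;  x2 ← (1−ω)·0.3000 + ω·0.8525 = 0.6315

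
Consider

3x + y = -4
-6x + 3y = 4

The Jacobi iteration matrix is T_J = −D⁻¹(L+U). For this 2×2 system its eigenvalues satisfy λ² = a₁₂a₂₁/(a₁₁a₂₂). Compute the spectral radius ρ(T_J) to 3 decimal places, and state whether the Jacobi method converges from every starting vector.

a₁₂a₂₁/(a₁₁a₂₂) = (1)·(-6) / ((3)·(3)) = -0.666667
ρ = √|-0.666667| = √0.666667 = 0.816
ρ < 1, so Jacobi converges

0.816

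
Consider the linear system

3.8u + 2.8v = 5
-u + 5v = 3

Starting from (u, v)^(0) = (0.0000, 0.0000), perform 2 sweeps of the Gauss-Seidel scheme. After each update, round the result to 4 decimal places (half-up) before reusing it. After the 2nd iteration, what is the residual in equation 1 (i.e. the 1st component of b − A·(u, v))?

0.3566

Iteration 1:
  u = (5 - (2.8)·0.0000) / (3.8) = 1.3158
  v = (3 - (-1)·1.3158) / (5) = 0.8632
Iteration 2:
  u = (5 - (2.8)·0.8632) / (3.8) = 0.6797
  v = (3 - (-1)·0.6797) / (5) = 0.7359
Residual b − A·x = (0.3566, 0.0002)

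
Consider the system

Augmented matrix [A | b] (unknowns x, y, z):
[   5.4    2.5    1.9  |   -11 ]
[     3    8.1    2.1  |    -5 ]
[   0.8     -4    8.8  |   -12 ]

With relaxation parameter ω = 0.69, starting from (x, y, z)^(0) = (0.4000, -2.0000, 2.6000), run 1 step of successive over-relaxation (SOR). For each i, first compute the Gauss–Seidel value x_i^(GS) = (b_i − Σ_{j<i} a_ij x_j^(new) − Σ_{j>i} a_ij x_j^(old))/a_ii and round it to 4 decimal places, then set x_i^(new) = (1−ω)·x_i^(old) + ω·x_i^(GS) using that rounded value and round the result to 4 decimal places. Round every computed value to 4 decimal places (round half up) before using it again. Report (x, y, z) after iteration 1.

(-1.2739, -1.1855, -0.4268)

Iteration 1:
  x: GS value = (-11 - (2.5)·-2.0000 - (1.9)·2.6000) / (5.4) = -2.0259;  x ← (1−ω)·0.4000 + ω·-2.0259 = -1.2739
  y: GS value = (-5 - (3)·-1.2739 - (2.1)·2.6000) / (8.1) = -0.8195;  y ← (1−ω)·-2.0000 + ω·-0.8195 = -1.1855
  z: GS value = (-12 - (0.8)·-1.2739 - (-4)·-1.1855) / (8.8) = -1.7867;  z ← (1−ω)·2.6000 + ω·-1.7867 = -0.4268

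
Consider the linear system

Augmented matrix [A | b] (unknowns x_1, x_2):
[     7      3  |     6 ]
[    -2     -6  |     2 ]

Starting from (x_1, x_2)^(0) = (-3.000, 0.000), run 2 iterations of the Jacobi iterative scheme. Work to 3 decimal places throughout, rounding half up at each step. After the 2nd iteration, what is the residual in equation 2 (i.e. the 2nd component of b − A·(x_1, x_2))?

-0.572

Iteration 1:
  x_1 = (6 - (3)·0.000) / (7) = 0.857
  x_2 = (2 - (-2)·-3.000) / (-6) = 0.667
Iteration 2:
  x_1 = (6 - (3)·0.667) / (7) = 0.571
  x_2 = (2 - (-2)·0.857) / (-6) = -0.619
Residual b − A·x = (3.860, -0.572)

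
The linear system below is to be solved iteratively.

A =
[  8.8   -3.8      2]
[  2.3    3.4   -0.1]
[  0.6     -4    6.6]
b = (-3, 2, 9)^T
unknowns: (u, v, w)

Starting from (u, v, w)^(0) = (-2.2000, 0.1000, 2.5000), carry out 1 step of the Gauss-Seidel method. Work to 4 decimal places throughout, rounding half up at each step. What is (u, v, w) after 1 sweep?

Iteration 1:
  u = (-3 - (-3.8)·0.1000 - (2)·2.5000) / (8.8) = -0.8659
  v = (2 - (2.3)·-0.8659 - (-0.1)·2.5000) / (3.4) = 1.2475
  w = (9 - (0.6)·-0.8659 - (-4)·1.2475) / (6.6) = 2.1984

(-0.8659, 1.2475, 2.1984)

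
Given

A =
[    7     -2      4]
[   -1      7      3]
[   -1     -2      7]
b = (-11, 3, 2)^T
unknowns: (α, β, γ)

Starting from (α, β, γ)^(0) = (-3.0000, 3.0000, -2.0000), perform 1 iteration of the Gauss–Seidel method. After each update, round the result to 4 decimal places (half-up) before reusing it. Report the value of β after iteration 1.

Iteration 1:
  α = (-11 - (-2)·3.0000 - (4)·-2.0000) / (7) = 0.4286
  β = (3 - (-1)·0.4286 - (3)·-2.0000) / (7) = 1.3469
  γ = (2 - (-1)·0.4286 - (-2)·1.3469) / (7) = 0.7318

1.3469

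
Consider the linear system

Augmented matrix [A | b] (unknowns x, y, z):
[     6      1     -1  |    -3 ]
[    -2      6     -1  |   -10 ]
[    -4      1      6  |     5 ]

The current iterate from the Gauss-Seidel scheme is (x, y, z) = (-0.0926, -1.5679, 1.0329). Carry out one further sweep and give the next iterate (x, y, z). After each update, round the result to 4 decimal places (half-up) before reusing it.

One sweep:
  x = (-3 - (1)·-1.5679 - (-1)·1.0329) / (6) = -0.0665
  y = (-10 - (-2)·-0.0665 - (-1)·1.0329) / (6) = -1.5167
  z = (5 - (-4)·-0.0665 - (1)·-1.5167) / (6) = 1.0418

(-0.0665, -1.5167, 1.0418)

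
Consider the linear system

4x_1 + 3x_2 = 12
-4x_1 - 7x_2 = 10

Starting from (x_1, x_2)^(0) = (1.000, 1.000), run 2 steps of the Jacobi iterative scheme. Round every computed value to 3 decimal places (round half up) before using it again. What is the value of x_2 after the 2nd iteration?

-2.714

Iteration 1:
  x_1 = (12 - (3)·1.000) / (4) = 2.250
  x_2 = (10 - (-4)·1.000) / (-7) = -2.000
Iteration 2:
  x_1 = (12 - (3)·-2.000) / (4) = 4.500
  x_2 = (10 - (-4)·2.250) / (-7) = -2.714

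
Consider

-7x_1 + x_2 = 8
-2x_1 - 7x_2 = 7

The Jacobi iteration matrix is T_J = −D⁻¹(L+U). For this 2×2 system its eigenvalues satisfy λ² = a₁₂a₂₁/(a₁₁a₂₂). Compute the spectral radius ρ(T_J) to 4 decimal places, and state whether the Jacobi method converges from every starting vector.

a₁₂a₂₁/(a₁₁a₂₂) = (1)·(-2) / ((-7)·(-7)) = -0.040816
ρ = √|-0.040816| = √0.040816 = 0.2020
ρ < 1, so Jacobi converges

0.2020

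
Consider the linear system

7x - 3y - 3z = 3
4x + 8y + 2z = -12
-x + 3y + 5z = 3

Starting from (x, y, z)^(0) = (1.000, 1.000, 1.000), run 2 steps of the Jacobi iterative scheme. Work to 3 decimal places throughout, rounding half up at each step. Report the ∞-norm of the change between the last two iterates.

Iteration 1:
  x = (3 - (-3)·1.000 - (-3)·1.000) / (7) = 1.286
  y = (-12 - (4)·1.000 - (2)·1.000) / (8) = -2.250
  z = (3 - (-1)·1.000 - (3)·1.000) / (5) = 0.200
Iteration 2:
  x = (3 - (-3)·-2.250 - (-3)·0.200) / (7) = -0.450
  y = (-12 - (4)·1.286 - (2)·0.200) / (8) = -2.193
  z = (3 - (-1)·1.286 - (3)·-2.250) / (5) = 2.207
Change: (-1.736, 0.057, 2.007) → max |·| = 2.007

2.007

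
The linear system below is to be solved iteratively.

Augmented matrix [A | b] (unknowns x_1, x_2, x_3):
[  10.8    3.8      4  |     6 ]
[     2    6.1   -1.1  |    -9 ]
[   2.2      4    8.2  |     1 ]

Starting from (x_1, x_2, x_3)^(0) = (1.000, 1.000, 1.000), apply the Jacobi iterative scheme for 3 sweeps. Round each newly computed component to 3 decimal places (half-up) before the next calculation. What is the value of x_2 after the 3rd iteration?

Iteration 1:
  x_1 = (6 - (3.8)·1.000 - (4)·1.000) / (10.8) = -0.167
  x_2 = (-9 - (2)·1.000 - (-1.1)·1.000) / (6.1) = -1.623
  x_3 = (1 - (2.2)·1.000 - (4)·1.000) / (8.2) = -0.634
Iteration 2:
  x_1 = (6 - (3.8)·-1.623 - (4)·-0.634) / (10.8) = 1.361
  x_2 = (-9 - (2)·-0.167 - (-1.1)·-0.634) / (6.1) = -1.535
  x_3 = (1 - (2.2)·-0.167 - (4)·-1.623) / (8.2) = 0.958
Iteration 3:
  x_1 = (6 - (3.8)·-1.535 - (4)·0.958) / (10.8) = 0.741
  x_2 = (-9 - (2)·1.361 - (-1.1)·0.958) / (6.1) = -1.749
  x_3 = (1 - (2.2)·1.361 - (4)·-1.535) / (8.2) = 0.506

-1.749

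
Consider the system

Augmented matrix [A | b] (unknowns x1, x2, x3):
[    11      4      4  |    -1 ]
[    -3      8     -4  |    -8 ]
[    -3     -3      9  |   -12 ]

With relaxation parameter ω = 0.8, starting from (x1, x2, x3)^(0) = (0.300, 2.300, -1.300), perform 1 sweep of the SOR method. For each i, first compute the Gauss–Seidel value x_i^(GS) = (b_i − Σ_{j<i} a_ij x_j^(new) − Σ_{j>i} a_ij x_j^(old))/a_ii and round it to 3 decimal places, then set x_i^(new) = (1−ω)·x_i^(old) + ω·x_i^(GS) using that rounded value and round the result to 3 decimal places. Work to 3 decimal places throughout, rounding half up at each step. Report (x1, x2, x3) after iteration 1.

Iteration 1:
  x1: GS value = (-1 - (4)·2.300 - (4)·-1.300) / (11) = -0.455;  x1 ← (1−ω)·0.300 + ω·-0.455 = -0.304
  x2: GS value = (-8 - (-3)·-0.304 - (-4)·-1.300) / (8) = -1.764;  x2 ← (1−ω)·2.300 + ω·-1.764 = -0.951
  x3: GS value = (-12 - (-3)·-0.304 - (-3)·-0.951) / (9) = -1.752;  x3 ← (1−ω)·-1.300 + ω·-1.752 = -1.662

(-0.304, -0.951, -1.662)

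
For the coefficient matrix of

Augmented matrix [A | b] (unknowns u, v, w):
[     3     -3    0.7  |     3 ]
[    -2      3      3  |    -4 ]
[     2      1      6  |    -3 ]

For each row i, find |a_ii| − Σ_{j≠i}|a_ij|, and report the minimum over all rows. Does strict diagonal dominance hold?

-2

row 1: |3| − (3+0.7) = -0.7
row 2: |3| − (2+3) = -2
row 3: |6| − (2+1) = 3
minimum over rows = -2 → not strictly diagonally dominant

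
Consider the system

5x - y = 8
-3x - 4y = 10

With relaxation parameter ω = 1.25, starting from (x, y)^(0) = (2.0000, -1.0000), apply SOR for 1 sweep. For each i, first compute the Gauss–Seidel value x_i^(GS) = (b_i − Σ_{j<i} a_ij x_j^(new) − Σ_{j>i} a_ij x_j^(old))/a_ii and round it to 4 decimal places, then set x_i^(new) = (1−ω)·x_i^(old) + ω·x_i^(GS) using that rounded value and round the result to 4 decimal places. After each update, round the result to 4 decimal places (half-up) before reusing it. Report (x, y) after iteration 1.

(1.2500, -4.0469)

Iteration 1:
  x: GS value = (8 - (-1)·-1.0000) / (5) = 1.4000;  x ← (1−ω)·2.0000 + ω·1.4000 = 1.2500
  y: GS value = (10 - (-3)·1.2500) / (-4) = -3.4375;  y ← (1−ω)·-1.0000 + ω·-3.4375 = -4.0469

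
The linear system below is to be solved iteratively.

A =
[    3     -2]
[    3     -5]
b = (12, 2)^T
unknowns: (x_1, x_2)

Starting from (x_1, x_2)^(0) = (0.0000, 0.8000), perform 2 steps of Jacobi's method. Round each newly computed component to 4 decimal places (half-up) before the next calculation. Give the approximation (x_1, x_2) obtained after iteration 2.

(3.7333, 2.3200)

Iteration 1:
  x_1 = (12 - (-2)·0.8000) / (3) = 4.5333
  x_2 = (2 - (3)·0.0000) / (-5) = -0.4000
Iteration 2:
  x_1 = (12 - (-2)·-0.4000) / (3) = 3.7333
  x_2 = (2 - (3)·4.5333) / (-5) = 2.3200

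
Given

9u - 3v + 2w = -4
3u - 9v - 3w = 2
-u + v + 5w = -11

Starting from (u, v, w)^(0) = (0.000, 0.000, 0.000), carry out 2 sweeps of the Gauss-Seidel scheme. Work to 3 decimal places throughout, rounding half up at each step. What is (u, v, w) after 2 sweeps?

(-0.076, 0.491, -2.313)

Iteration 1:
  u = (-4 - (-3)·0.000 - (2)·0.000) / (9) = -0.444
  v = (2 - (3)·-0.444 - (-3)·0.000) / (-9) = -0.370
  w = (-11 - (-1)·-0.444 - (1)·-0.370) / (5) = -2.215
Iteration 2:
  u = (-4 - (-3)·-0.370 - (2)·-2.215) / (9) = -0.076
  v = (2 - (3)·-0.076 - (-3)·-2.215) / (-9) = 0.491
  w = (-11 - (-1)·-0.076 - (1)·0.491) / (5) = -2.313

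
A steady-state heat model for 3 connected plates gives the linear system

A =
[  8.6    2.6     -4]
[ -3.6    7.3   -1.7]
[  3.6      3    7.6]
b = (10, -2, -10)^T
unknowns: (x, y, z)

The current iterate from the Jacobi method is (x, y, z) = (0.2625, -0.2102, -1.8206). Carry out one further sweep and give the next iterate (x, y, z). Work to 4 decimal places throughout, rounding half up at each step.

(0.3795, -0.5685, -1.3572)

One sweep:
  x = (10 - (2.6)·-0.2102 - (-4)·-1.8206) / (8.6) = 0.3795
  y = (-2 - (-3.6)·0.2625 - (-1.7)·-1.8206) / (7.3) = -0.5685
  z = (-10 - (3.6)·0.2625 - (3)·-0.2102) / (7.6) = -1.3572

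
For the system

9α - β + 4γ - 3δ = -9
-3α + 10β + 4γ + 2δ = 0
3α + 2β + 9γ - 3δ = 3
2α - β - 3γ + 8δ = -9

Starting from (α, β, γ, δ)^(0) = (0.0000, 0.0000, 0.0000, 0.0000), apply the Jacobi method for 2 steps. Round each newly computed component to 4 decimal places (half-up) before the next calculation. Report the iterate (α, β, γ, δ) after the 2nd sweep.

Iteration 1:
  α = (-9 - (-1)·0.0000 - (4)·0.0000 - (-3)·0.0000) / (9) = -1.0000
  β = (0 - (-3)·0.0000 - (4)·0.0000 - (2)·0.0000) / (10) = 0.0000
  γ = (3 - (3)·0.0000 - (2)·0.0000 - (-3)·0.0000) / (9) = 0.3333
  δ = (-9 - (2)·0.0000 - (-1)·0.0000 - (-3)·0.0000) / (8) = -1.1250
Iteration 2:
  α = (-9 - (-1)·0.0000 - (4)·0.3333 - (-3)·-1.1250) / (9) = -1.5231
  β = (0 - (-3)·-1.0000 - (4)·0.3333 - (2)·-1.1250) / (10) = -0.2083
  γ = (3 - (3)·-1.0000 - (2)·0.0000 - (-3)·-1.1250) / (9) = 0.2917
  δ = (-9 - (2)·-1.0000 - (-1)·0.0000 - (-3)·0.3333) / (8) = -0.7500

(-1.5231, -0.2083, 0.2917, -0.7500)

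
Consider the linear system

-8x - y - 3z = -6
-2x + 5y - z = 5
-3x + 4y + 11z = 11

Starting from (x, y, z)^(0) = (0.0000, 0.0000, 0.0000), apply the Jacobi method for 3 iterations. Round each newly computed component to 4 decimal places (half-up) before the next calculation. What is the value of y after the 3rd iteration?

1.2682

Iteration 1:
  x = (-6 - (-1)·0.0000 - (-3)·0.0000) / (-8) = 0.7500
  y = (5 - (-2)·0.0000 - (-1)·0.0000) / (5) = 1.0000
  z = (11 - (-3)·0.0000 - (4)·0.0000) / (11) = 1.0000
Iteration 2:
  x = (-6 - (-1)·1.0000 - (-3)·1.0000) / (-8) = 0.2500
  y = (5 - (-2)·0.7500 - (-1)·1.0000) / (5) = 1.5000
  z = (11 - (-3)·0.7500 - (4)·1.0000) / (11) = 0.8409
Iteration 3:
  x = (-6 - (-1)·1.5000 - (-3)·0.8409) / (-8) = 0.2472
  y = (5 - (-2)·0.2500 - (-1)·0.8409) / (5) = 1.2682
  z = (11 - (-3)·0.2500 - (4)·1.5000) / (11) = 0.5227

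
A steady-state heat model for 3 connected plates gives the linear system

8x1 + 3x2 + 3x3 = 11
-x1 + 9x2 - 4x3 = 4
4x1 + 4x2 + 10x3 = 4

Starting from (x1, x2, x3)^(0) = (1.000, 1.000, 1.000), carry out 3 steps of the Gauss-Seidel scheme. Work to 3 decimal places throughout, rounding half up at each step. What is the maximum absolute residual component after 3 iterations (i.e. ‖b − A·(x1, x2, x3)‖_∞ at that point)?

0.333

Iteration 1:
  x1 = (11 - (3)·1.000 - (3)·1.000) / (8) = 0.625
  x2 = (4 - (-1)·0.625 - (-4)·1.000) / (9) = 0.958
  x3 = (4 - (4)·0.625 - (4)·0.958) / (10) = -0.233
Iteration 2:
  x1 = (11 - (3)·0.958 - (3)·-0.233) / (8) = 1.103
  x2 = (4 - (-1)·1.103 - (-4)·-0.233) / (9) = 0.463
  x3 = (4 - (4)·1.103 - (4)·0.463) / (10) = -0.226
Iteration 3:
  x1 = (11 - (3)·0.463 - (3)·-0.226) / (8) = 1.286
  x2 = (4 - (-1)·1.286 - (-4)·-0.226) / (9) = 0.487
  x3 = (4 - (4)·1.286 - (4)·0.487) / (10) = -0.309
Residual b − A·x = (0.178, -0.333, -0.002); ∞-norm = 0.333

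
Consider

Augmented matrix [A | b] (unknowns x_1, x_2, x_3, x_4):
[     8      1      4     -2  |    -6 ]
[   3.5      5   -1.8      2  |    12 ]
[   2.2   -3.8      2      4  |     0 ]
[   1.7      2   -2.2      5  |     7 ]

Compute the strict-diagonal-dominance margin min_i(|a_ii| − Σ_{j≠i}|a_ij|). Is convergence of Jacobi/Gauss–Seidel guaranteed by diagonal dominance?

row 1: |8| − (1+4+2) = 1
row 2: |5| − (3.5+1.8+2) = -2.3
row 3: |2| − (2.2+3.8+4) = -8
row 4: |5| − (1.7+2+2.2) = -0.9
minimum over rows = -8 → not strictly diagonally dominant

-8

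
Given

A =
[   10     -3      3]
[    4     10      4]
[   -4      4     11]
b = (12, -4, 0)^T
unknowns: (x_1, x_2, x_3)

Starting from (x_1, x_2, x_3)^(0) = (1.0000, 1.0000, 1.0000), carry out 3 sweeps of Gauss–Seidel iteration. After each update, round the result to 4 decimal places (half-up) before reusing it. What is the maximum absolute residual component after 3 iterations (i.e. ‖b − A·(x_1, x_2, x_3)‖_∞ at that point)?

Iteration 1:
  x_1 = (12 - (-3)·1.0000 - (3)·1.0000) / (10) = 1.2000
  x_2 = (-4 - (4)·1.2000 - (4)·1.0000) / (10) = -1.2800
  x_3 = (0 - (-4)·1.2000 - (4)·-1.2800) / (11) = 0.9018
Iteration 2:
  x_1 = (12 - (-3)·-1.2800 - (3)·0.9018) / (10) = 0.5455
  x_2 = (-4 - (4)·0.5455 - (4)·0.9018) / (10) = -0.9789
  x_3 = (0 - (-4)·0.5455 - (4)·-0.9789) / (11) = 0.5543
Iteration 3:
  x_1 = (12 - (-3)·-0.9789 - (3)·0.5543) / (10) = 0.7400
  x_2 = (-4 - (4)·0.7400 - (4)·0.5543) / (10) = -0.9177
  x_3 = (0 - (-4)·0.7400 - (4)·-0.9177) / (11) = 0.6028
Residual b − A·x = (0.0385, -0.1942, 0.0000); ∞-norm = 0.1942

0.1942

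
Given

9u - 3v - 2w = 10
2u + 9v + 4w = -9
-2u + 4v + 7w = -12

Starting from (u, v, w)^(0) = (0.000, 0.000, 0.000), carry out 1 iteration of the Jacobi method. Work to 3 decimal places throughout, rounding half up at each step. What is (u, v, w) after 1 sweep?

(1.111, -1.000, -1.714)

Iteration 1:
  u = (10 - (-3)·0.000 - (-2)·0.000) / (9) = 1.111
  v = (-9 - (2)·0.000 - (4)·0.000) / (9) = -1.000
  w = (-12 - (-2)·0.000 - (4)·0.000) / (7) = -1.714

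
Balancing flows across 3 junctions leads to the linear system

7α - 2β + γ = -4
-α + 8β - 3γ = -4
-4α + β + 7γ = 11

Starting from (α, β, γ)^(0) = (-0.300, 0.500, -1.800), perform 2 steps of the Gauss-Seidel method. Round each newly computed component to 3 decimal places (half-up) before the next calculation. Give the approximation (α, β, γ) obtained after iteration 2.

(-1.148, -0.027, 0.919)

Iteration 1:
  α = (-4 - (-2)·0.500 - (1)·-1.800) / (7) = -0.171
  β = (-4 - (-1)·-0.171 - (-3)·-1.800) / (8) = -1.196
  γ = (11 - (-4)·-0.171 - (1)·-1.196) / (7) = 1.645
Iteration 2:
  α = (-4 - (-2)·-1.196 - (1)·1.645) / (7) = -1.148
  β = (-4 - (-1)·-1.148 - (-3)·1.645) / (8) = -0.027
  γ = (11 - (-4)·-1.148 - (1)·-0.027) / (7) = 0.919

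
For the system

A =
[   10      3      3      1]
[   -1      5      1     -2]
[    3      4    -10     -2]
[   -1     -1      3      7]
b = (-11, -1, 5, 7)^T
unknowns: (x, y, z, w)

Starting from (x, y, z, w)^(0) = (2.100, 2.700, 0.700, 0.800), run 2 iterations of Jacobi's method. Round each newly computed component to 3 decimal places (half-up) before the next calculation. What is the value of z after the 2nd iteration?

-1.277

Iteration 1:
  x = (-11 - (3)·2.700 - (3)·0.700 - (1)·0.800) / (10) = -2.200
  y = (-1 - (-1)·2.100 - (1)·0.700 - (-2)·0.800) / (5) = 0.400
  z = (5 - (3)·2.100 - (4)·2.700 - (-2)·0.800) / (-10) = 1.050
  w = (7 - (-1)·2.100 - (-1)·2.700 - (3)·0.700) / (7) = 1.386
Iteration 2:
  x = (-11 - (3)·0.400 - (3)·1.050 - (1)·1.386) / (10) = -1.674
  y = (-1 - (-1)·-2.200 - (1)·1.050 - (-2)·1.386) / (5) = -0.296
  z = (5 - (3)·-2.200 - (4)·0.400 - (-2)·1.386) / (-10) = -1.277
  w = (7 - (-1)·-2.200 - (-1)·0.400 - (3)·1.050) / (7) = 0.293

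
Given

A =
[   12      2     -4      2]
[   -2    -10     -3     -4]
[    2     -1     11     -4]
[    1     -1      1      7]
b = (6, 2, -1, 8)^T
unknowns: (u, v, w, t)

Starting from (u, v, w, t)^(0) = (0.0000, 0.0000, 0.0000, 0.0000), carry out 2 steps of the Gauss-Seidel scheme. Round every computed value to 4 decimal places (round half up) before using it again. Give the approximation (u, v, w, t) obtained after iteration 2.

(0.3039, -0.6214, 0.1822, 0.9846)

Iteration 1:
  u = (6 - (2)·0.0000 - (-4)·0.0000 - (2)·0.0000) / (12) = 0.5000
  v = (2 - (-2)·0.5000 - (-3)·0.0000 - (-4)·0.0000) / (-10) = -0.3000
  w = (-1 - (2)·0.5000 - (-1)·-0.3000 - (-4)·0.0000) / (11) = -0.2091
  t = (8 - (1)·0.5000 - (-1)·-0.3000 - (1)·-0.2091) / (7) = 1.0584
Iteration 2:
  u = (6 - (2)·-0.3000 - (-4)·-0.2091 - (2)·1.0584) / (12) = 0.3039
  v = (2 - (-2)·0.3039 - (-3)·-0.2091 - (-4)·1.0584) / (-10) = -0.6214
  w = (-1 - (2)·0.3039 - (-1)·-0.6214 - (-4)·1.0584) / (11) = 0.1822
  t = (8 - (1)·0.3039 - (-1)·-0.6214 - (1)·0.1822) / (7) = 0.9846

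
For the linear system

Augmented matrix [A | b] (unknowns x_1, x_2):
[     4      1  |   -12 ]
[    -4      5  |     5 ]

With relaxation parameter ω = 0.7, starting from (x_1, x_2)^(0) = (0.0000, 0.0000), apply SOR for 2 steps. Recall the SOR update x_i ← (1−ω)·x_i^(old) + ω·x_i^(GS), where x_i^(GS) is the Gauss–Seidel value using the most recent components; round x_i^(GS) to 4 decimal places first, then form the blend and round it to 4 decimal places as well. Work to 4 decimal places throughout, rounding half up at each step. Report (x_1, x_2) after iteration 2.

Iteration 1:
  x_1: GS value = (-12 - (1)·0.0000) / (4) = -3.0000;  x_1 ← (1−ω)·0.0000 + ω·-3.0000 = -2.1000
  x_2: GS value = (5 - (-4)·-2.1000) / (5) = -0.6800;  x_2 ← (1−ω)·0.0000 + ω·-0.6800 = -0.4760
Iteration 2:
  x_1: GS value = (-12 - (1)·-0.4760) / (4) = -2.8810;  x_1 ← (1−ω)·-2.1000 + ω·-2.8810 = -2.6467
  x_2: GS value = (5 - (-4)·-2.6467) / (5) = -1.1174;  x_2 ← (1−ω)·-0.4760 + ω·-1.1174 = -0.9250

(-2.6467, -0.9250)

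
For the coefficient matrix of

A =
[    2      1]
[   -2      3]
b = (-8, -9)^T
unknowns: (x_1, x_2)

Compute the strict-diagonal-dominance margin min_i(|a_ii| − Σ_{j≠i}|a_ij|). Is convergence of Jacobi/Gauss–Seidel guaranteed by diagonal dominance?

row 1: |2| − (1) = 1
row 2: |3| − (2) = 1
minimum over rows = 1 → strictly diagonally dominant (convergence guaranteed)

1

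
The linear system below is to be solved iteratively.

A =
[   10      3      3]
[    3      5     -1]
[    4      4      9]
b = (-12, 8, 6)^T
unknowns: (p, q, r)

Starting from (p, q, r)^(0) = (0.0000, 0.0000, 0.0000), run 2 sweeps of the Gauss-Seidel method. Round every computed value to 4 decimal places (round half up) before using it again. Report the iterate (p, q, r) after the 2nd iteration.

Iteration 1:
  p = (-12 - (3)·0.0000 - (3)·0.0000) / (10) = -1.2000
  q = (8 - (3)·-1.2000 - (-1)·0.0000) / (5) = 2.3200
  r = (6 - (4)·-1.2000 - (4)·2.3200) / (9) = 0.1689
Iteration 2:
  p = (-12 - (3)·2.3200 - (3)·0.1689) / (10) = -1.9467
  q = (8 - (3)·-1.9467 - (-1)·0.1689) / (5) = 2.8018
  r = (6 - (4)·-1.9467 - (4)·2.8018) / (9) = 0.2866

(-1.9467, 2.8018, 0.2866)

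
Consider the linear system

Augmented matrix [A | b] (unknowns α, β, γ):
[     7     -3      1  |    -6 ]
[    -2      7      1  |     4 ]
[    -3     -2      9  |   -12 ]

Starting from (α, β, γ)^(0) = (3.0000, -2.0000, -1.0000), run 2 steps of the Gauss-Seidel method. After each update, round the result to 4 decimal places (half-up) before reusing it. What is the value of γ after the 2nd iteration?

-1.3424

Iteration 1:
  α = (-6 - (-3)·-2.0000 - (1)·-1.0000) / (7) = -1.5714
  β = (4 - (-2)·-1.5714 - (1)·-1.0000) / (7) = 0.2653
  γ = (-12 - (-3)·-1.5714 - (-2)·0.2653) / (9) = -1.7982
Iteration 2:
  α = (-6 - (-3)·0.2653 - (1)·-1.7982) / (7) = -0.4866
  β = (4 - (-2)·-0.4866 - (1)·-1.7982) / (7) = 0.6893
  γ = (-12 - (-3)·-0.4866 - (-2)·0.6893) / (9) = -1.3424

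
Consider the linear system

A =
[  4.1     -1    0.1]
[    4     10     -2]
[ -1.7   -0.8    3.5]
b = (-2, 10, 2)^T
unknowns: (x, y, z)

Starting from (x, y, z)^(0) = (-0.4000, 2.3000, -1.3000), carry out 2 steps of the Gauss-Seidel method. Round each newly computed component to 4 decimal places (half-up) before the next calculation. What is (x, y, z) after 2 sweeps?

Iteration 1:
  x = (-2 - (-1)·2.3000 - (0.1)·-1.3000) / (4.1) = 0.1049
  y = (10 - (4)·0.1049 - (-2)·-1.3000) / (10) = 0.6980
  z = (2 - (-1.7)·0.1049 - (-0.8)·0.6980) / (3.5) = 0.7819
Iteration 2:
  x = (-2 - (-1)·0.6980 - (0.1)·0.7819) / (4.1) = -0.3366
  y = (10 - (4)·-0.3366 - (-2)·0.7819) / (10) = 1.2910
  z = (2 - (-1.7)·-0.3366 - (-0.8)·1.2910) / (3.5) = 0.7030

(-0.3366, 1.2910, 0.7030)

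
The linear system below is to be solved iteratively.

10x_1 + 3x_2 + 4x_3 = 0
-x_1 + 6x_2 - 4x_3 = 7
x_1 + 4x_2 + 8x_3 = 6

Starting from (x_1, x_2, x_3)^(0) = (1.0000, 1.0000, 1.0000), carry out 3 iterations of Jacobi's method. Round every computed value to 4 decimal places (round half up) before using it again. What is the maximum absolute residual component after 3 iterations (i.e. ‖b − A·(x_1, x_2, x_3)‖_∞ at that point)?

2.0834

Iteration 1:
  x_1 = (0 - (3)·1.0000 - (4)·1.0000) / (10) = -0.7000
  x_2 = (7 - (-1)·1.0000 - (-4)·1.0000) / (6) = 2.0000
  x_3 = (6 - (1)·1.0000 - (4)·1.0000) / (8) = 0.1250
Iteration 2:
  x_1 = (0 - (3)·2.0000 - (4)·0.1250) / (10) = -0.6500
  x_2 = (7 - (-1)·-0.7000 - (-4)·0.1250) / (6) = 1.1333
  x_3 = (6 - (1)·-0.7000 - (4)·2.0000) / (8) = -0.1625
Iteration 3:
  x_1 = (0 - (3)·1.1333 - (4)·-0.1625) / (10) = -0.2750
  x_2 = (7 - (-1)·-0.6500 - (-4)·-0.1625) / (6) = 0.9500
  x_3 = (6 - (1)·-0.6500 - (4)·1.1333) / (8) = 0.2646
Residual b − A·x = (-1.1584, 2.0834, 0.3582); ∞-norm = 2.0834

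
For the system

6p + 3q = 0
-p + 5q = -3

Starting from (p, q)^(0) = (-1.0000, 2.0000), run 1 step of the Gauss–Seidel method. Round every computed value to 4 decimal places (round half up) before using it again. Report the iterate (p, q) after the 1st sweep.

(-1.0000, -0.8000)

Iteration 1:
  p = (0 - (3)·2.0000) / (6) = -1.0000
  q = (-3 - (-1)·-1.0000) / (5) = -0.8000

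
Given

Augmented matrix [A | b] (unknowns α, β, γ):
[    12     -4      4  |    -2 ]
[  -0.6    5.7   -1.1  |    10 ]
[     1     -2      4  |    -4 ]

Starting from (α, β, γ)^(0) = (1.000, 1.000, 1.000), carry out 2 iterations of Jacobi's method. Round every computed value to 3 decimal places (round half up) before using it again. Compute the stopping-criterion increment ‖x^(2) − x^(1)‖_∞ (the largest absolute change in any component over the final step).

0.935

Iteration 1:
  α = (-2 - (-4)·1.000 - (4)·1.000) / (12) = -0.167
  β = (10 - (-0.6)·1.000 - (-1.1)·1.000) / (5.7) = 2.053
  γ = (-4 - (1)·1.000 - (-2)·1.000) / (4) = -0.750
Iteration 2:
  α = (-2 - (-4)·2.053 - (4)·-0.750) / (12) = 0.768
  β = (10 - (-0.6)·-0.167 - (-1.1)·-0.750) / (5.7) = 1.592
  γ = (-4 - (1)·-0.167 - (-2)·2.053) / (4) = 0.068
Change: (0.935, -0.461, 0.818) → max |·| = 0.935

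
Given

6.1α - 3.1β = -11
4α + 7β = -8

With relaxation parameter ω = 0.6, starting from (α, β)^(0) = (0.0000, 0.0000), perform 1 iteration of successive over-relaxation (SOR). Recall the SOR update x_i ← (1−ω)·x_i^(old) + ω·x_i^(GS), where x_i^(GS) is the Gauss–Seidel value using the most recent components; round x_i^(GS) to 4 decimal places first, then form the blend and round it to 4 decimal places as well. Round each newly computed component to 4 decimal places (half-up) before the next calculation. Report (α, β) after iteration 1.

(-1.0820, -0.3148)

Iteration 1:
  α: GS value = (-11 - (-3.1)·0.0000) / (6.1) = -1.8033;  α ← (1−ω)·0.0000 + ω·-1.8033 = -1.0820
  β: GS value = (-8 - (4)·-1.0820) / (7) = -0.5246;  β ← (1−ω)·0.0000 + ω·-0.5246 = -0.3148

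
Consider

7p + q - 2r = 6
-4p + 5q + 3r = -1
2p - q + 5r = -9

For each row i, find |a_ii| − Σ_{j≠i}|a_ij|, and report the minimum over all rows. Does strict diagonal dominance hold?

row 1: |7| − (1+2) = 4
row 2: |5| − (4+3) = -2
row 3: |5| − (2+1) = 2
minimum over rows = -2 → not strictly diagonally dominant

-2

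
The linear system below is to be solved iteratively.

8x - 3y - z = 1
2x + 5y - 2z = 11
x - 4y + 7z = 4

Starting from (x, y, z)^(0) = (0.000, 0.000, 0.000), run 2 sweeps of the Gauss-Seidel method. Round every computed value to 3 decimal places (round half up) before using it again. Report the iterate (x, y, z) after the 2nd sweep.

Iteration 1:
  x = (1 - (-3)·0.000 - (-1)·0.000) / (8) = 0.125
  y = (11 - (2)·0.125 - (-2)·0.000) / (5) = 2.150
  z = (4 - (1)·0.125 - (-4)·2.150) / (7) = 1.782
Iteration 2:
  x = (1 - (-3)·2.150 - (-1)·1.782) / (8) = 1.154
  y = (11 - (2)·1.154 - (-2)·1.782) / (5) = 2.451
  z = (4 - (1)·1.154 - (-4)·2.451) / (7) = 1.807

(1.154, 2.451, 1.807)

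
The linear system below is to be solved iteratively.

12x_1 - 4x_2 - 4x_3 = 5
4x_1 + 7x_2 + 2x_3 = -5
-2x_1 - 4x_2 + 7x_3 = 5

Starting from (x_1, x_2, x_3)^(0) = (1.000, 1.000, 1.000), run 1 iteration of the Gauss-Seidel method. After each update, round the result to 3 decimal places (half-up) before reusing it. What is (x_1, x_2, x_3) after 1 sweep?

(1.083, -1.619, 0.099)

Iteration 1:
  x_1 = (5 - (-4)·1.000 - (-4)·1.000) / (12) = 1.083
  x_2 = (-5 - (4)·1.083 - (2)·1.000) / (7) = -1.619
  x_3 = (5 - (-2)·1.083 - (-4)·-1.619) / (7) = 0.099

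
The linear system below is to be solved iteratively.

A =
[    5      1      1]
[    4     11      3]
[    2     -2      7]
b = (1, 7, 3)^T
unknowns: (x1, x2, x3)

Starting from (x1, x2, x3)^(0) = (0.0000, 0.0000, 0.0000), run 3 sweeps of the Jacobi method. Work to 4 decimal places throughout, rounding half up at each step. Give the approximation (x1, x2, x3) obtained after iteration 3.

(0.0000, 0.4902, 0.5599)

Iteration 1:
  x1 = (1 - (1)·0.0000 - (1)·0.0000) / (5) = 0.2000
  x2 = (7 - (4)·0.0000 - (3)·0.0000) / (11) = 0.6364
  x3 = (3 - (2)·0.0000 - (-2)·0.0000) / (7) = 0.4286
Iteration 2:
  x1 = (1 - (1)·0.6364 - (1)·0.4286) / (5) = -0.0130
  x2 = (7 - (4)·0.2000 - (3)·0.4286) / (11) = 0.4467
  x3 = (3 - (2)·0.2000 - (-2)·0.6364) / (7) = 0.5533
Iteration 3:
  x1 = (1 - (1)·0.4467 - (1)·0.5533) / (5) = 0.0000
  x2 = (7 - (4)·-0.0130 - (3)·0.5533) / (11) = 0.4902
  x3 = (3 - (2)·-0.0130 - (-2)·0.4467) / (7) = 0.5599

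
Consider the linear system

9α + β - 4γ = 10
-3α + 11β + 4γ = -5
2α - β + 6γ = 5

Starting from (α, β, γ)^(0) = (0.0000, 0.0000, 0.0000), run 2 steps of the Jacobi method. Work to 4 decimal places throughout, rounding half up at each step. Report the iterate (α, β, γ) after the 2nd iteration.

(1.5320, -0.4545, 0.3872)

Iteration 1:
  α = (10 - (1)·0.0000 - (-4)·0.0000) / (9) = 1.1111
  β = (-5 - (-3)·0.0000 - (4)·0.0000) / (11) = -0.4545
  γ = (5 - (2)·0.0000 - (-1)·0.0000) / (6) = 0.8333
Iteration 2:
  α = (10 - (1)·-0.4545 - (-4)·0.8333) / (9) = 1.5320
  β = (-5 - (-3)·1.1111 - (4)·0.8333) / (11) = -0.4545
  γ = (5 - (2)·1.1111 - (-1)·-0.4545) / (6) = 0.3872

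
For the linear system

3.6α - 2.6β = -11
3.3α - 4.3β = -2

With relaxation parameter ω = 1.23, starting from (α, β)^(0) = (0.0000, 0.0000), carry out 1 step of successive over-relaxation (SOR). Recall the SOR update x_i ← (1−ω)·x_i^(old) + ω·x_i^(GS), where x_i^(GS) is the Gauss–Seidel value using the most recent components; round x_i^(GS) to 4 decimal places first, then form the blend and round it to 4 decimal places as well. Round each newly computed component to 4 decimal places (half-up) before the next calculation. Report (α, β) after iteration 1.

Iteration 1:
  α: GS value = (-11 - (-2.6)·0.0000) / (3.6) = -3.0556;  α ← (1−ω)·0.0000 + ω·-3.0556 = -3.7584
  β: GS value = (-2 - (3.3)·-3.7584) / (-4.3) = -2.4192;  β ← (1−ω)·0.0000 + ω·-2.4192 = -2.9756

(-3.7584, -2.9756)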